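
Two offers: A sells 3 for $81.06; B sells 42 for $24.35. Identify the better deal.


Deal A: $81.06/3 = $27.0200/unit
Deal B: $24.35/42 = $0.5798/unit
B is cheaper per unit
= Deal B

Deal B


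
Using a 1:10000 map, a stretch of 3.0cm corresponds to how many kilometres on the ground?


Real distance = map distance × scale
= 3.0cm × 10000
= 30000 cm = 300.0 m
= 0.300 km

0.300 km


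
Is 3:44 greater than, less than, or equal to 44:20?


3/44 = 0.0682
44/20 = 2.2000
0.0682 < 2.2000, so 3:44 is less
= less than

less than


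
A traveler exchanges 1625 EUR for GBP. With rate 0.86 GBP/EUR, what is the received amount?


Amount × rate = 1625 × 0.86
= 1397.50 GBP

1397.50 GBP


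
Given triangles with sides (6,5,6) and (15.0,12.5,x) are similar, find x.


Scale factor = 15.0/6 = 2.5
Missing side = 6 × 2.5
= 15.0

15.0


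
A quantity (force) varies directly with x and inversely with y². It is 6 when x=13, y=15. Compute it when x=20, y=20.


z = k·x/y²
Solve for k using the known point: k = z·y²/x = 6×225/13 = 1350/13 ≈ 103.8462
Now evaluate at x=20, y=20:
z = k × 20 / 400 = (1350 × 20) / (13 × 400) = 27000/5200
≈ 5.1923

5.1923


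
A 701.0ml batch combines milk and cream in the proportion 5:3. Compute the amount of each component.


Total parts = 5 + 3 = 8
milk: 701.0 × 5/8 = 438.1ml
cream: 701.0 × 3/8 = 262.9ml
= 438.1ml and 262.9ml

438.1ml and 262.9ml


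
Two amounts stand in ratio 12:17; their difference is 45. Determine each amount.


Let A = 12k, B = 17k.
17k - 12k = 45
5k = 45 → k = 45/5 = 9
A = 12×9 = 108, B = 17×9 = 153
= A = 108, B = 153

A = 108, B = 153


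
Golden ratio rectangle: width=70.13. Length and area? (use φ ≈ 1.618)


φ = (1 + √5) / 2 ≈ 1.618
Length = width × φ = 70.13 × 1.618 = 113.47034
≈ 113.47
Area = width × length = 70.13 × 113.47034 = 7957.6749442 ≈ 7957.67
= Length: 113.47, Area: 7957.67

Length: 113.47, Area: 7957.67


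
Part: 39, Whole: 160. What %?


Percentage = (part / whole) × 100
= (39 / 160) × 100
≈ 24.38%

24.38%


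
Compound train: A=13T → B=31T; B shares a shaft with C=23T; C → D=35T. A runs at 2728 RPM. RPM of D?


Stage 1: RPM_B = RPM_A × t_A/t_B = 2728 × 13/31 = 35464/31 = 1144.00
B and C share a shaft → RPM_C = RPM_B
Stage 2: RPM_D = RPM_C × t_C/t_D = RPM_A × (t_A×t_C)/(t_B×t_D)
Overall ratio = (13×23)/(31×35) = 299/1085
RPM_D = 2728 × 299/1085 = 815672/1085
≈ 751.77 RPM

751.77 RPM


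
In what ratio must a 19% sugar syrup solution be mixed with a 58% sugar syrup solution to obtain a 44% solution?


Let x parts of 19% mix with y parts of 58%.
19x + 58y = 44(x + y)
19x + 58y = 44x + 44y
x(19 - 44) = y(44 - 58)
x/y = (58 - 44)/(44 - 19) = 14/25
Simplify: 14:25
= 14:25

14:25


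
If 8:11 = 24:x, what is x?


Cross multiply: 8 × x = 11 × 24
8x = 264
x = 264 / 8
= 33.00

33.00


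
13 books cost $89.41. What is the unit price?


Unit rate = total / quantity
= 89.41 / 13
= $6.88 per unit

$6.88 per unit


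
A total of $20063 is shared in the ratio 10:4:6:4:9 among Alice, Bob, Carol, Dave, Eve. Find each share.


Total parts = 10 + 4 + 6 + 4 + 9 = 33
Alice: 20063 × 10/33 = 6079.70
Bob: 20063 × 4/33 = 2431.88
Carol: 20063 × 6/33 = 3647.82
Dave: 20063 × 4/33 = 2431.88
Eve: 20063 × 9/33 = 5471.73
= Alice: $6079.70, Bob: $2431.88, Carol: $3647.82, Dave: $2431.88, Eve: $5471.73

Alice: $6079.70, Bob: $2431.88, Carol: $3647.82, Dave: $2431.88, Eve: $5471.73


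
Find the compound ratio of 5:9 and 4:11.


Compound ratio = (5×4) : (9×11)
= 20:99
GCD = 1
= 20:99

20:99


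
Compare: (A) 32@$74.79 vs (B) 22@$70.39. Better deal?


Deal A: $74.79/32 = $2.3372/unit
Deal B: $70.39/22 = $3.1995/unit
A is cheaper per unit
= Deal A

Deal A


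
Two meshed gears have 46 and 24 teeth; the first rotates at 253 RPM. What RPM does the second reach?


Gear ratio = 46:24 = 23:12
RPM_B = RPM_A × (teeth_A / teeth_B)
= 253 × (46/24)
= 484.9 RPM

484.9 RPM


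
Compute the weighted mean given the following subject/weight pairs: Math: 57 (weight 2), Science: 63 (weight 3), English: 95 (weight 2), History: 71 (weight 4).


Numerator = 57×2 + 63×3 + 95×2 + 71×4
= 114 + 189 + 190 + 284
= 777
Total weight = 11
Weighted avg = 777/11
= 70.64

70.64


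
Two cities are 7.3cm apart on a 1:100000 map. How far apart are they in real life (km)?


Real distance = map distance × scale
= 7.3cm × 100000
= 730000 cm = 7300.0 m
= 7.300 km

7.300 km


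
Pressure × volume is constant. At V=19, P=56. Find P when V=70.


Inverse proportion: x × y = constant
k = 19 × 56 = 1064
y₂ = k / 70 = 1064 / 70
= 15.20

15.20


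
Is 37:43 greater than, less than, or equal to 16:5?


37/43 = 0.8605
16/5 = 3.2000
0.8605 < 3.2000, so 37:43 is less
= less than

less than


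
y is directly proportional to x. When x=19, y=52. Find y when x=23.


Direct proportion: y/x = constant
k = 52/19 ≈ 2.7368
y₂ = k × 23 = 52 × 23 / 19 = 1196/19
≈ 62.95

62.95


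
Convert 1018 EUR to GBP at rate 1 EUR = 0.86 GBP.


Amount × rate = 1018 × 0.86
= 875.48 GBP

875.48 GBP


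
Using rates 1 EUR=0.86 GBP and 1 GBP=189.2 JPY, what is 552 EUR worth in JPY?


Step 1: 552 EUR × 0.86 = 474.72 GBP
Step 2: 474.72 GBP × 189.2 = 89817.02 JPY
Implied rate EUR→JPY = 0.86 × 189.2 = 162.7120
= 89817.02 JPY

89817.02 JPY


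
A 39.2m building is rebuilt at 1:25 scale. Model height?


Model size = real / scale
= 39.2 / 25
= 1.5680 m

1.5680 m


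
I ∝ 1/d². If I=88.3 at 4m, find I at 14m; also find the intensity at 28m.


I₁d₁² = I₂d₂²
I at 14m = 88.3 × (4/14)² = 88.3 × 16/196 = 1412.8/196 ≈ 7.2082
I at 28m = 88.3 × (4/28)² = 88.3 × 16/784 = 1412.8/784 ≈ 1.8020
= 7.2082 and 1.8020

7.2082 and 1.8020


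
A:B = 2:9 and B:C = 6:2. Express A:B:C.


Match B: multiply A:B by 6 → 12:54
Multiply B:C by 9 → 54:18
Combined: 12:54:18
GCD = 6
= 2:9:3

2:9:3


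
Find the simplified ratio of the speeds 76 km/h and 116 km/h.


Ratio = 76:116
GCD = 4
Simplified = 19:29
Time ratio (same distance) = 29:19
Speed ratio = 19:29

19:29


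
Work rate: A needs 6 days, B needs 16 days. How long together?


Rate of A = 1/6 per day
Rate of B = 1/16 per day
Combined rate = 1/6 + 1/16 = 22/96 ≈ 0.2292 per day
Days = 1 / combined rate = 96/22
≈ 4.36 days

4.36 days


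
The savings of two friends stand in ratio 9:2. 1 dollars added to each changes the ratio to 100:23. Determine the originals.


Let A = 9k, B = 2k.
(9k + 1) / (2k + 1) = 100/23
Cross-multiply: 23(9k + 1) = 100(2k + 1)
207k + 23 = 200k + 100
207k - 200k = 100 - 23
7k = 77
k = 77/7 = 11
A = 9×11 = 99, B = 2×11 = 22
= A = 99, B = 22

A = 99, B = 22


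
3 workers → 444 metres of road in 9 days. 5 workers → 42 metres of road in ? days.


Days ∝ work / workers, so d₂ = d₁ × (m₁/m₂) × (w₂/w₁)
Workers factor (inverse): 3/5 = 0.6000
Work factor (direct): 42/444 ≈ 0.0946
d₂ = 9 × 3/5 × 42/444 = (9 × 3 × 42) / (5 × 444) = 1134/2220
≈ 0.51 days

0.51 days


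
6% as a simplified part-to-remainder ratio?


6% means 6 parts out of 100; remainder = 94
Part : remainder = 6:94
GCD = 2
= 3:47

3:47


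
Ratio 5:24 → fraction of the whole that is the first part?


Total parts = 5 + 24 = 29
First part: 5/29 = 5/29
= 5/29

5/29


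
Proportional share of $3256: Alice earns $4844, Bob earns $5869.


Total income = 4844 + 5869 = $10713
Alice: $3256 × 4844/10713 = $1472.24
Bob: $3256 × 5869/10713 = $1783.76
= Alice: $1472.24, Bob: $1783.76

Alice: $1472.24, Bob: $1783.76


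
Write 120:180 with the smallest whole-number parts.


GCD(120, 180) = 60
120/60 : 180/60
= 2:3

2:3


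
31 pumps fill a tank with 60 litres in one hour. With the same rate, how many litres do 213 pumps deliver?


Direct proportion: y/x = constant
k = 60/31 ≈ 1.9355
y₂ = k × 213 = 60 × 213 / 31 = 12780/31
≈ 412.26

412.26


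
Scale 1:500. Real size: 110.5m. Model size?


Model size = real / scale
= 110.5 / 500
= 0.2210 m

0.2210 m


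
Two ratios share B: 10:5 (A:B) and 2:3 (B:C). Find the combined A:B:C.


Match B: multiply A:B by 2 → 20:10
Multiply B:C by 5 → 10:15
Combined: 20:10:15
GCD = 5
= 4:2:3

4:2:3


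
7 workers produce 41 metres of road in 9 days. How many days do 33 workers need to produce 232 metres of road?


Days ∝ work / workers, so d₂ = d₁ × (m₁/m₂) × (w₂/w₁)
Workers factor (inverse): 7/33 ≈ 0.2121
Work factor (direct): 232/41 ≈ 5.6585
d₂ = 9 × 7/33 × 232/41 = (9 × 7 × 232) / (33 × 41) = 14616/1353
≈ 10.80 days

10.80 days


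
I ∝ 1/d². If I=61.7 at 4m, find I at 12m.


I₁d₁² = I₂d₂²
I₂ = I₁ × (d₁/d₂)²
= 61.7 × (4/12)²
= 61.7 × 16/144
= 987.2/144
≈ 6.8556

6.8556


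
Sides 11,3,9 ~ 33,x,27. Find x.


Scale factor = 33/11 = 3
Missing side = 3 × 3
= 9.0

9.0


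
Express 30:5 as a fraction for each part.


Total parts = 30 + 5 = 35
First part: 30/35 = 6/7
Second part: 5/35 = 1/7
= 6/7 and 1/7

6/7 and 1/7


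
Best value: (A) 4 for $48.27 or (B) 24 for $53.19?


Deal A: $48.27/4 = $12.0675/unit
Deal B: $53.19/24 = $2.2163/unit
B is cheaper per unit
= Deal B

Deal B


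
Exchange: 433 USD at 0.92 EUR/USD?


Amount × rate = 433 × 0.92
= 398.36 EUR

398.36 EUR


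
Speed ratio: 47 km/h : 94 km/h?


Ratio = 47:94
GCD = 47
Simplified = 1:2
Time ratio (same distance) = 2:1
Speed ratio = 1:2

1:2


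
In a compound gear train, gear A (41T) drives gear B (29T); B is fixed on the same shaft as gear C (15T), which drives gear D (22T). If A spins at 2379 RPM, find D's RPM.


Stage 1: RPM_B = RPM_A × t_A/t_B = 2379 × 41/29 = 97539/29 ≈ 3363.41
B and C share a shaft → RPM_C = RPM_B
Stage 2: RPM_D = RPM_C × t_C/t_D = RPM_A × (t_A×t_C)/(t_B×t_D)
Overall ratio = (41×15)/(29×22) = 615/638
RPM_D = 2379 × 615/638 = 1463085/638
≈ 2293.24 RPM

2293.24 RPM


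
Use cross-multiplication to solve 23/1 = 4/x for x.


Cross multiply: 23 × x = 1 × 4
23x = 4
x = 4 / 23
= 0.17

0.17


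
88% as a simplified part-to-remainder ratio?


88% means 88 parts out of 100; remainder = 12
Part : remainder = 88:12
GCD = 4
= 22:3

22:3


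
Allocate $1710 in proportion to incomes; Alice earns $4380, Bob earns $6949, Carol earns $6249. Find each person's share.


Total income = 4380 + 6949 + 6249 = $17578
Alice: $1710 × 4380/17578 = $426.09
Bob: $1710 × 6949/17578 = $676.00
Carol: $1710 × 6249/17578 = $607.91
= Alice: $426.09, Bob: $676.00, Carol: $607.91

Alice: $426.09, Bob: $676.00, Carol: $607.91


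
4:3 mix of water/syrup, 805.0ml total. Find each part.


Total parts = 4 + 3 = 7
water: 805.0 × 4/7 = 460.0ml
syrup: 805.0 × 3/7 = 345.0ml
= 460.0ml and 345.0ml

460.0ml and 345.0ml


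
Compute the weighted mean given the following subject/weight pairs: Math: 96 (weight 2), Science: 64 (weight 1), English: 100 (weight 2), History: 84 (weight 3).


Numerator = 96×2 + 64×1 + 100×2 + 84×3
= 192 + 64 + 200 + 252
= 708
Total weight = 8
Weighted avg = 708/8
= 88.50

88.50


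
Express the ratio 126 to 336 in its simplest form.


GCD(126, 336) = 42
126/42 : 336/42
= 3:8

3:8


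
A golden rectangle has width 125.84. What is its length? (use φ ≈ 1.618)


φ = (1 + √5) / 2 ≈ 1.618
Length = width × φ = 125.84 × 1.618 = 203.60912
≈ 203.61

203.61


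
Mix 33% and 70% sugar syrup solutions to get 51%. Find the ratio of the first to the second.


Let x parts of 33% mix with y parts of 70%.
33x + 70y = 51(x + y)
33x + 70y = 51x + 51y
x(33 - 51) = y(51 - 70)
x/y = (70 - 51)/(51 - 33) = 19/18
Simplify: 19:18
= 19:18

19:18


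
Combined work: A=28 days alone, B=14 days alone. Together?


Rate of A = 1/28 per day
Rate of B = 1/14 per day
Combined rate = 1/28 + 1/14 = 42/392 ≈ 0.1071 per day
Days = 1 / combined rate = 392/42
≈ 9.33 days

9.33 days


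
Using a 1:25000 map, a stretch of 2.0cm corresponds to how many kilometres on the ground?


Real distance = map distance × scale
= 2.0cm × 25000
= 50000 cm = 500.0 m
= 0.500 km

0.500 km


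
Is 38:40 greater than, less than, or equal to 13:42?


38/40 = 0.9500
13/42 = 0.3095
0.9500 > 0.3095, so 38:40 is greater
= greater than

greater than


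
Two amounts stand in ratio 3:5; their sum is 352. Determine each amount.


Let A = 3k, B = 5k.
3k + 5k = 352
8k = 352 → k = 352/8 = 44
A = 3×44 = 132, B = 5×44 = 220
= A = 132, B = 220

A = 132, B = 220


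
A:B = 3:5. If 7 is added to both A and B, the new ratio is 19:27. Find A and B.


Let A = 3k, B = 5k.
(3k + 7) / (5k + 7) = 19/27
Cross-multiply: 27(3k + 7) = 19(5k + 7)
81k + 189 = 95k + 133
81k - 95k = 133 - 189
-14k = -56
k = -56/-14 = 4
A = 3×4 = 12, B = 5×4 = 20
= A = 12, B = 20

A = 12, B = 20


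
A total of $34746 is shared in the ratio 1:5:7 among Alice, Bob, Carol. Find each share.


Total parts = 1 + 5 + 7 = 13
Alice: 34746 × 1/13 = 2672.77
Bob: 34746 × 5/13 = 13363.85
Carol: 34746 × 7/13 = 18709.38
= Alice: $2672.77, Bob: $13363.85, Carol: $18709.38

Alice: $2672.77, Bob: $13363.85, Carol: $18709.38


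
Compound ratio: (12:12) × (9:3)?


Compound ratio = (12×9) : (12×3)
= 108:36
GCD = 36
= 3:1

3:1


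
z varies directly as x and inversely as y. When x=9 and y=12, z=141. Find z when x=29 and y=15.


z = k·x/y
Solve for k using the known point: k = z·y/x = 141×12/9 = 1692/9 = 188.0000
Now evaluate at x=29, y=15:
z = k × 29 / 15 = (1692 × 29) / (9 × 15) = 49068/135
≈ 363.4667

363.4667


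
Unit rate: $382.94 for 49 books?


Unit rate = total / quantity
= 382.94 / 49
= $7.82 per unit

$7.82 per unit


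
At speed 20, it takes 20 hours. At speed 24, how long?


Inverse proportion: x × y = constant
k = 20 × 20 = 400
y₂ = k / 24 = 400 / 24
= 16.67

16.67


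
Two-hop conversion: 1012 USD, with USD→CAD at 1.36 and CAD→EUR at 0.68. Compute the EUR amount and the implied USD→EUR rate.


Step 1: 1012 USD × 1.36 = 1376.32 CAD
Step 2: 1376.32 CAD × 0.68 = 935.90 EUR
Implied rate USD→EUR = 1.36 × 0.68 = 0.9248
= 935.90 EUR; implied rate 0.9248 EUR/USD

935.90 EUR; implied rate 0.9248 EUR/USD


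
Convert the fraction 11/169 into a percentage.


Percentage = (part / whole) × 100
= (11 / 169) × 100
≈ 6.51%

6.51%


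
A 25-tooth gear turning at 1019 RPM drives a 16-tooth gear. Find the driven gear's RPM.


Gear ratio = 25:16 = 25:16
RPM_B = RPM_A × (teeth_A / teeth_B)
= 1019 × (25/16)
= 1592.2 RPM

1592.2 RPM


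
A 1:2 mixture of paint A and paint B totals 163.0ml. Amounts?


Total parts = 1 + 2 = 3
paint A: 163.0 × 1/3 = 54.3ml
paint B: 163.0 × 2/3 = 108.7ml
= 54.3ml and 108.7ml

54.3ml and 108.7ml


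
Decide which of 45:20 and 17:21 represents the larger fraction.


45/20 = 2.2500
17/21 = 0.8095
2.2500 > 0.8095, so 45:20 is greater
= 45:20

45:20


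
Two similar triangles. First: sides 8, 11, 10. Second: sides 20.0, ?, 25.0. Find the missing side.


Scale factor = 20.0/8 = 2.5
Missing side = 11 × 2.5
= 27.5

27.5


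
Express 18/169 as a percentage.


Percentage = (part / whole) × 100
= (18 / 169) × 100
≈ 10.65%

10.65%


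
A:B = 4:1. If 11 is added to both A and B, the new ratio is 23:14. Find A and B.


Let A = 4k, B = 1k.
(4k + 11) / (1k + 11) = 23/14
Cross-multiply: 14(4k + 11) = 23(1k + 11)
56k + 154 = 23k + 253
56k - 23k = 253 - 154
33k = 99
k = 99/33 = 3
A = 4×3 = 12, B = 1×3 = 3
= A = 12, B = 3

A = 12, B = 3


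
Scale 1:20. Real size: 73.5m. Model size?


Model size = real / scale
= 73.5 / 20
= 3.6750 m

3.6750 m


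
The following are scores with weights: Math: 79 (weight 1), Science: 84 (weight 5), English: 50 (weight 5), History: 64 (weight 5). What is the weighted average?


Numerator = 79×1 + 84×5 + 50×5 + 64×5
= 79 + 420 + 250 + 320
= 1069
Total weight = 16
Weighted avg = 1069/16
= 66.81

66.81


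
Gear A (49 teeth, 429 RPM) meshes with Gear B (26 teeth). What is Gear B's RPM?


Gear ratio = 49:26 = 49:26
RPM_B = RPM_A × (teeth_A / teeth_B)
= 429 × (49/26)
= 808.5 RPM

808.5 RPM


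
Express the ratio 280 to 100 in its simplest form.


GCD(280, 100) = 20
280/20 : 100/20
= 14:5

14:5


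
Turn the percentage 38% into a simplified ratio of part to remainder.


38% means 38 parts out of 100; remainder = 62
Part : remainder = 38:62
GCD = 2
= 19:31

19:31


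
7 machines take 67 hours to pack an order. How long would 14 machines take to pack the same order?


Inverse proportion: x × y = constant
k = 7 × 67 = 469
y₂ = k / 14 = 469 / 14
= 33.50

33.50


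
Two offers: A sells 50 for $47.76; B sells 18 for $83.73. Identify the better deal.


Deal A: $47.76/50 = $0.9552/unit
Deal B: $83.73/18 = $4.6517/unit
A is cheaper per unit
= Deal A

Deal A


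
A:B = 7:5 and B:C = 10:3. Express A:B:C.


Match B: multiply A:B by 10 → 70:50
Multiply B:C by 5 → 50:15
Combined: 70:50:15
GCD = 5
= 14:10:3

14:10:3


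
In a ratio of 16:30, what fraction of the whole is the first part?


Total parts = 16 + 30 = 46
First part: 16/46 = 8/23
= 8/23

8/23


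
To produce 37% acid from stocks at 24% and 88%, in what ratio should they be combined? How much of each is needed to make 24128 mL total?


Let x parts of 24% mix with y parts of 88%.
24x + 88y = 37(x + y)
24x + 88y = 37x + 37y
x(24 - 37) = y(37 - 88)
x/y = (88 - 37)/(37 - 24) = 51/13
Simplify: 51:13
Total parts = 64; one part = 24128/64 = 377.00 mL
24% solution: 51×377.00 = 19227.00 mL
88% solution: 13×377.00 = 4901.00 mL
= ratio 51:13; 19227.00 mL and 4901.00 mL

ratio 51:13; 19227.00 mL and 4901.00 mL


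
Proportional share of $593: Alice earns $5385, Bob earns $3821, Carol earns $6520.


Total income = 5385 + 3821 + 6520 = $15726
Alice: $593 × 5385/15726 = $203.06
Bob: $593 × 3821/15726 = $144.08
Carol: $593 × 6520/15726 = $245.86
= Alice: $203.06, Bob: $144.08, Carol: $245.86

Alice: $203.06, Bob: $144.08, Carol: $245.86


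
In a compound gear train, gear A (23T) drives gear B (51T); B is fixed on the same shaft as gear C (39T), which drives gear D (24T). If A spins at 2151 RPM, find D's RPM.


Stage 1: RPM_B = RPM_A × t_A/t_B = 2151 × 23/51 = 49473/51 ≈ 970.06
B and C share a shaft → RPM_C = RPM_B
Stage 2: RPM_D = RPM_C × t_C/t_D = RPM_A × (t_A×t_C)/(t_B×t_D)
Overall ratio = (23×39)/(51×24) = 897/1224
RPM_D = 2151 × 897/1224 = 1929447/1224
≈ 1576.35 RPM

1576.35 RPM


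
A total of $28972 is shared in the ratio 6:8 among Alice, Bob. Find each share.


Total parts = 6 + 8 = 14
Alice: 28972 × 6/14 = 12416.57
Bob: 28972 × 8/14 = 16555.43
= Alice: $12416.57, Bob: $16555.43

Alice: $12416.57, Bob: $16555.43


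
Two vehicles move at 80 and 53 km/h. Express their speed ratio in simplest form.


Ratio = 80:53
GCD = 1
Simplified = 80:53
Time ratio (same distance) = 53:80
Speed ratio = 80:53

80:53


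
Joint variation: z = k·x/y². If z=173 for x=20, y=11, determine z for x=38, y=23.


z = k·x/y²
Solve for k using the known point: k = z·y²/x = 173×121/20 = 20933/20 = 1046.6500
Now evaluate at x=38, y=23:
z = k × 38 / 529 = (20933 × 38) / (20 × 529) = 795454/10580
≈ 75.1847

75.1847


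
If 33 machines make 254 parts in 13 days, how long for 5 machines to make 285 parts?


Days ∝ work / workers, so d₂ = d₁ × (m₁/m₂) × (w₂/w₁)
Workers factor (inverse): 33/5 = 6.6000
Work factor (direct): 285/254 ≈ 1.1220
d₂ = 13 × 33/5 × 285/254 = (13 × 33 × 285) / (5 × 254) = 122265/1270
≈ 96.27 days

96.27 days


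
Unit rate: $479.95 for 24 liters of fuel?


Unit rate = total / quantity
= 479.95 / 24
= $20.00 per unit

$20.00 per unit


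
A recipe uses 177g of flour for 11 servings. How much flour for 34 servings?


Direct proportion: y/x = constant
k = 177/11 ≈ 16.0909
y₂ = k × 34 = 177 × 34 / 11 = 6018/11
≈ 547.09

547.09


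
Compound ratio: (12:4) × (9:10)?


Compound ratio = (12×9) : (4×10)
= 108:40
GCD = 4
= 27:10

27:10


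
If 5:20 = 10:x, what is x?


Cross multiply: 5 × x = 20 × 10
5x = 200
x = 200 / 5
= 40.00

40.00


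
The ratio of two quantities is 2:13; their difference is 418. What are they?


Let A = 2k, B = 13k.
13k - 2k = 418
11k = 418 → k = 418/11 = 38
A = 2×38 = 76, B = 13×38 = 494
= A = 76, B = 494

A = 76, B = 494


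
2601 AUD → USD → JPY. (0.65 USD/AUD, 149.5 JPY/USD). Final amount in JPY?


Step 1: 2601 AUD × 0.65 = 1690.65 USD
Step 2: 1690.65 USD × 149.5 = 252752.18 JPY
Implied rate AUD→JPY = 0.65 × 149.5 = 97.1750
= 252752.18 JPY

252752.18 JPY


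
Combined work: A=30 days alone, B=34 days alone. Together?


Rate of A = 1/30 per day
Rate of B = 1/34 per day
Combined rate = 1/30 + 1/34 = 64/1020 ≈ 0.0627 per day
Days = 1 / combined rate = 1020/64
≈ 15.94 days

15.94 days


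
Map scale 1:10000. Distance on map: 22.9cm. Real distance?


Real distance = map distance × scale
= 22.9cm × 10000
= 229000 cm = 2290.0 m
= 2.290 km

2.290 km


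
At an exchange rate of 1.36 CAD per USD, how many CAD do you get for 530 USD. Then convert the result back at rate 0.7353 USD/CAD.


Amount × rate = 530 × 1.36 = 720.80 CAD
Round-trip: 720.80 × 0.7353 = 530.00 USD
= 720.80 CAD, then 530.00 USD

720.80 CAD, then 530.00 USD


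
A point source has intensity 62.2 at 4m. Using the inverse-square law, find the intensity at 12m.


I₁d₁² = I₂d₂²
I₂ = I₁ × (d₁/d₂)²
= 62.2 × (4/12)²
= 62.2 × 16/144
= 995.2/144
≈ 6.9111

6.9111


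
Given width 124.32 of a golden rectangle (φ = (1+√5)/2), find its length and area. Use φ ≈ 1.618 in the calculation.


φ = (1 + √5) / 2 ≈ 1.618
Length = width × φ = 124.32 × 1.618 = 201.14976
≈ 201.15
Area = width × length = 124.32 × 201.14976 = 25006.9381632 ≈ 25006.94
= Length: 201.15, Area: 25006.94

Length: 201.15, Area: 25006.94


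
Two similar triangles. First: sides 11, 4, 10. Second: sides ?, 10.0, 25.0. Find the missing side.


Scale factor = 10.0/4 = 2.5
Missing side = 11 × 2.5
= 27.5

27.5


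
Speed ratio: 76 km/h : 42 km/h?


Ratio = 76:42
GCD = 2
Simplified = 38:21
Time ratio (same distance) = 21:38
Speed ratio = 38:21

38:21


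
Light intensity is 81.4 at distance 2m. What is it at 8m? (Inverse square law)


I₁d₁² = I₂d₂²
I₂ = I₁ × (d₁/d₂)²
= 81.4 × (2/8)²
= 81.4 × 4/64
= 325.6/64
= 5.0875

5.0875


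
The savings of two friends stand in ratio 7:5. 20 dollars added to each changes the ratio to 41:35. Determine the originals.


Let A = 7k, B = 5k.
(7k + 20) / (5k + 20) = 41/35
Cross-multiply: 35(7k + 20) = 41(5k + 20)
245k + 700 = 205k + 820
245k - 205k = 820 - 700
40k = 120
k = 120/40 = 3
A = 7×3 = 21, B = 5×3 = 15
= A = 21, B = 15

A = 21, B = 15


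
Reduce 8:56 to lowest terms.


GCD(8, 56) = 8
8/8 : 56/8
= 1:7

1:7


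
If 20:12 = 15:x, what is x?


Cross multiply: 20 × x = 12 × 15
20x = 180
x = 180 / 20
= 9.00

9.00


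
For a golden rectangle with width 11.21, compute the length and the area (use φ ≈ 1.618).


φ = (1 + √5) / 2 ≈ 1.618
Length = width × φ = 11.21 × 1.618 = 18.13778
≈ 18.14
Area = width × length = 11.21 × 18.13778 = 203.3245138 ≈ 203.32
= Length: 18.14, Area: 203.32

Length: 18.14, Area: 203.32


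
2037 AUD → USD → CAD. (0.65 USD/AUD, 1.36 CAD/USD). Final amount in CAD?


Step 1: 2037 AUD × 0.65 = 1324.05 USD
Step 2: 1324.05 USD × 1.36 = 1800.71 CAD
Implied rate AUD→CAD = 0.65 × 1.36 = 0.8840
= 1800.71 CAD

1800.71 CAD


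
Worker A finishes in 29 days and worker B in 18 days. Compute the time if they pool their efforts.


Rate of A = 1/29 per day
Rate of B = 1/18 per day
Combined rate = 1/29 + 1/18 = 47/522 ≈ 0.0900 per day
Days = 1 / combined rate = 522/47
≈ 11.11 days

11.11 days


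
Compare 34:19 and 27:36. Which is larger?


34/19 = 1.7895
27/36 = 0.7500
1.7895 > 0.7500, so 34:19 is greater
= 34:19

34:19


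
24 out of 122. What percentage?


Percentage = (part / whole) × 100
= (24 / 122) × 100
≈ 19.67%

19.67%


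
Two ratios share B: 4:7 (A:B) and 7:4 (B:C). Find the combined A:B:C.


Match B: multiply A:B by 7 → 28:49
Multiply B:C by 7 → 49:28
Combined: 28:49:28
GCD = 7
= 4:7:4

4:7:4


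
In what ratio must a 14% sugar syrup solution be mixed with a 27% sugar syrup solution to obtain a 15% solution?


Let x parts of 14% mix with y parts of 27%.
14x + 27y = 15(x + y)
14x + 27y = 15x + 15y
x(14 - 15) = y(15 - 27)
x/y = (27 - 15)/(15 - 14) = 12/1
Simplify: 12:1
= 12:1

12:1


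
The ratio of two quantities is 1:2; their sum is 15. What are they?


Let A = 1k, B = 2k.
1k + 2k = 15
3k = 15 → k = 15/3 = 5
A = 1×5 = 5, B = 2×5 = 10
= A = 5, B = 10

A = 5, B = 10


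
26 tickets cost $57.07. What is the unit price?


Unit rate = total / quantity
= 57.07 / 26
= $2.20 per unit

$2.20 per unit


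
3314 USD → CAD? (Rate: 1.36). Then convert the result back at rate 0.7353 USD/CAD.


Amount × rate = 3314 × 1.36 = 4507.04 CAD
Round-trip: 4507.04 × 0.7353 = 3314.03 USD
= 4507.04 CAD, then 3314.03 USD

4507.04 CAD, then 3314.03 USD


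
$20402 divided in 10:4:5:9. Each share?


Total parts = 10 + 4 + 5 + 9 = 28
Part 1: 20402 × 10/28 = 7286.43
Part 2: 20402 × 4/28 = 2914.57
Part 3: 20402 × 5/28 = 3643.21
Part 4: 20402 × 9/28 = 6557.79
= Part 1: $7286.43, Part 2: $2914.57, Part 3: $3643.21, Part 4: $6557.79

Part 1: $7286.43, Part 2: $2914.57, Part 3: $3643.21, Part 4: $6557.79


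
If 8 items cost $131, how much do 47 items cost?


Direct proportion: y/x = constant
k = 131/8 = 16.3750
y₂ = k × 47 = 131 × 47 / 8 = 6157/8
≈ 769.63

769.63


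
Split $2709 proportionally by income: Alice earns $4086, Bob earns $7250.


Total income = 4086 + 7250 = $11336
Alice: $2709 × 4086/11336 = $976.44
Bob: $2709 × 7250/11336 = $1732.56
= Alice: $976.44, Bob: $1732.56

Alice: $976.44, Bob: $1732.56


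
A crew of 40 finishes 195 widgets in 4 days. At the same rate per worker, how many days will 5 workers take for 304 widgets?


Days ∝ work / workers, so d₂ = d₁ × (m₁/m₂) × (w₂/w₁)
Workers factor (inverse): 40/5 = 8.0000
Work factor (direct): 304/195 ≈ 1.5590
d₂ = 4 × 40/5 × 304/195 = (4 × 40 × 304) / (5 × 195) = 48640/975
≈ 49.89 days

49.89 days


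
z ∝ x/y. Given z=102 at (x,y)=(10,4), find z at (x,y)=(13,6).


z = k·x/y
Solve for k using the known point: k = z·y/x = 102×4/10 = 408/10 = 40.8000
Now evaluate at x=13, y=6:
z = k × 13 / 6 = (408 × 13) / (10 × 6) = 5304/60
= 88.4000

88.4000


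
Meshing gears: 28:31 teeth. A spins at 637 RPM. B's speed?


Gear ratio = 28:31 = 28:31
RPM_B = RPM_A × (teeth_A / teeth_B)
= 637 × (28/31)
= 575.4 RPM

575.4 RPM


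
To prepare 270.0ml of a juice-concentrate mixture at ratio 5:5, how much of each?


Total parts = 5 + 5 = 10
juice: 270.0 × 5/10 = 135.0ml
concentrate: 270.0 × 5/10 = 135.0ml
= 135.0ml and 135.0ml

135.0ml and 135.0ml


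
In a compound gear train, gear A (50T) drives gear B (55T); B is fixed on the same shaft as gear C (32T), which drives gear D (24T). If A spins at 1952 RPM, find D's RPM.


Stage 1: RPM_B = RPM_A × t_A/t_B = 1952 × 50/55 = 97600/55 ≈ 1774.55
B and C share a shaft → RPM_C = RPM_B
Stage 2: RPM_D = RPM_C × t_C/t_D = RPM_A × (t_A×t_C)/(t_B×t_D)
Overall ratio = (50×32)/(55×24) = 1600/1320
RPM_D = 1952 × 1600/1320 = 3123200/1320
≈ 2366.06 RPM

2366.06 RPM


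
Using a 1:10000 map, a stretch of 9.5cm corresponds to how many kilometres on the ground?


Real distance = map distance × scale
= 9.5cm × 10000
= 95000 cm = 950.0 m
= 0.950 km

0.950 km


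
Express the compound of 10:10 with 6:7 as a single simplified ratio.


Compound ratio = (10×6) : (10×7)
= 60:70
GCD = 10
= 6:7

6:7


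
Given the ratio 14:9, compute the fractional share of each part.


Total parts = 14 + 9 = 23
First part: 14/23 = 14/23
Second part: 9/23 = 9/23
= 14/23 and 9/23

14/23 and 9/23


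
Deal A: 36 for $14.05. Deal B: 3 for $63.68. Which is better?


Deal A: $14.05/36 = $0.3903/unit
Deal B: $63.68/3 = $21.2267/unit
A is cheaper per unit
= Deal A

Deal A


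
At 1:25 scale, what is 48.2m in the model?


Model size = real / scale
= 48.2 / 25
= 1.9280 m

1.9280 m


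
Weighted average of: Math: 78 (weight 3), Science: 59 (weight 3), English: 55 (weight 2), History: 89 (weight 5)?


Numerator = 78×3 + 59×3 + 55×2 + 89×5
= 234 + 177 + 110 + 445
= 966
Total weight = 13
Weighted avg = 966/13
= 74.31

74.31


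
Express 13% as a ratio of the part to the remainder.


13% means 13 parts out of 100; remainder = 87
Part : remainder = 13:87
GCD = 1
= 13:87

13:87


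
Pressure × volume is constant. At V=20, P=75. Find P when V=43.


Inverse proportion: x × y = constant
k = 20 × 75 = 1500
y₂ = k / 43 = 1500 / 43
= 34.88

34.88


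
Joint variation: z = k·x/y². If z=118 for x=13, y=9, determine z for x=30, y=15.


z = k·x/y²
Solve for k using the known point: k = z·y²/x = 118×81/13 = 9558/13 ≈ 735.2308
Now evaluate at x=30, y=15:
z = k × 30 / 225 = (9558 × 30) / (13 × 225) = 286740/2925
≈ 98.0308

98.0308


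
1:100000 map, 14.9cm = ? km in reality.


Real distance = map distance × scale
= 14.9cm × 100000
= 1490000 cm = 14900.0 m
= 14.900 km

14.900 km


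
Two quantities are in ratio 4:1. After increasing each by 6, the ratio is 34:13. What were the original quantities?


Let A = 4k, B = 1k.
(4k + 6) / (1k + 6) = 34/13
Cross-multiply: 13(4k + 6) = 34(1k + 6)
52k + 78 = 34k + 204
52k - 34k = 204 - 78
18k = 126
k = 126/18 = 7
A = 4×7 = 28, B = 1×7 = 7
= A = 28, B = 7

A = 28, B = 7


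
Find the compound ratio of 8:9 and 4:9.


Compound ratio = (8×4) : (9×9)
= 32:81
GCD = 1
= 32:81

32:81


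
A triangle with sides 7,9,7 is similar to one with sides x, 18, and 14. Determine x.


Scale factor = 18/9 = 2
Missing side = 7 × 2
= 14.0

14.0


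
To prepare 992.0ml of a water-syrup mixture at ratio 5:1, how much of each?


Total parts = 5 + 1 = 6
water: 992.0 × 5/6 = 826.7ml
syrup: 992.0 × 1/6 = 165.3ml
= 826.7ml and 165.3ml

826.7ml and 165.3ml


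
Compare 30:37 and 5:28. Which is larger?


30/37 = 0.8108
5/28 = 0.1786
0.8108 > 0.1786, so 30:37 is greater
= 30:37

30:37


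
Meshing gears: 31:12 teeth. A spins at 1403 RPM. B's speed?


Gear ratio = 31:12 = 31:12
RPM_B = RPM_A × (teeth_A / teeth_B)
= 1403 × (31/12)
= 3624.4 RPM

3624.4 RPM


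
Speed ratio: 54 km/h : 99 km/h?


Ratio = 54:99
GCD = 9
Simplified = 6:11
Time ratio (same distance) = 11:6
Speed ratio = 6:11

6:11


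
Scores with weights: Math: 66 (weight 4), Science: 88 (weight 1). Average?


Numerator = 66×4 + 88×1
= 264 + 88
= 352
Total weight = 5
Weighted avg = 352/5
= 70.40

70.40


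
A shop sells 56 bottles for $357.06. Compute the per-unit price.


Unit rate = total / quantity
= 357.06 / 56
= $6.38 per unit

$6.38 per unit


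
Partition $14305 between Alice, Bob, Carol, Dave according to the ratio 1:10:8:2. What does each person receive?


Total parts = 1 + 10 + 8 + 2 = 21
Alice: 14305 × 1/21 = 681.19
Bob: 14305 × 10/21 = 6811.90
Carol: 14305 × 8/21 = 5449.52
Dave: 14305 × 2/21 = 1362.38
= Alice: $681.19, Bob: $6811.90, Carol: $5449.52, Dave: $1362.38

Alice: $681.19, Bob: $6811.90, Carol: $5449.52, Dave: $1362.38


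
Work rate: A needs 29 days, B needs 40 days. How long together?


Rate of A = 1/29 per day
Rate of B = 1/40 per day
Combined rate = 1/29 + 1/40 = 69/1160 ≈ 0.0595 per day
Days = 1 / combined rate = 1160/69
≈ 16.81 days

16.81 days


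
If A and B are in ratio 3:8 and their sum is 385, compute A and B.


Let A = 3k, B = 8k.
3k + 8k = 385
11k = 385 → k = 385/11 = 35
A = 3×35 = 105, B = 8×35 = 280
= A = 105, B = 280

A = 105, B = 280


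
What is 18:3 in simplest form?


GCD(18, 3) = 3
18/3 : 3/3
= 6:1

6:1


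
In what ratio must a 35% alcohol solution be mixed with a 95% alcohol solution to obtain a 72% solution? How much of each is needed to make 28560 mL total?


Let x parts of 35% mix with y parts of 95%.
35x + 95y = 72(x + y)
35x + 95y = 72x + 72y
x(35 - 72) = y(72 - 95)
x/y = (95 - 72)/(72 - 35) = 23/37
Simplify: 23:37
Total parts = 60; one part = 28560/60 = 476.00 mL
35% solution: 23×476.00 = 10948.00 mL
95% solution: 37×476.00 = 17612.00 mL
= ratio 23:37; 10948.00 mL and 17612.00 mL

ratio 23:37; 10948.00 mL and 17612.00 mL


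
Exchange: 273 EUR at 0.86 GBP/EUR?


Amount × rate = 273 × 0.86
= 234.78 GBP

234.78 GBP


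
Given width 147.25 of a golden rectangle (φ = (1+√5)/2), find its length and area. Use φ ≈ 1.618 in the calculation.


φ = (1 + √5) / 2 ≈ 1.618
Length = width × φ = 147.25 × 1.618 = 238.2505
≈ 238.25
Area = width × length = 147.25 × 238.2505 = 35082.386125 ≈ 35082.39
= Length: 238.25, Area: 35082.39

Length: 238.25, Area: 35082.39


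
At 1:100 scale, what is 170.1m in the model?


Model size = real / scale
= 170.1 / 100
= 1.7010 m

1.7010 m


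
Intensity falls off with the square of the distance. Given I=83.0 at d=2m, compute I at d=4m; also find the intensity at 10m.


I₁d₁² = I₂d₂²
I at 4m = 83.0 × (2/4)² = 83.0 × 4/16 = 332/16 = 20.7500
I at 10m = 83.0 × (2/10)² = 83.0 × 4/100 = 332/100 = 3.3200
= 20.7500 and 3.3200

20.7500 and 3.3200


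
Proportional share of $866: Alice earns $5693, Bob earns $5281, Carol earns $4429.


Total income = 5693 + 5281 + 4429 = $15403
Alice: $866 × 5693/15403 = $320.08
Bob: $866 × 5281/15403 = $296.91
Carol: $866 × 4429/15403 = $249.01
= Alice: $320.08, Bob: $296.91, Carol: $249.01

Alice: $320.08, Bob: $296.91, Carol: $249.01


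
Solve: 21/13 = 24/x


Cross multiply: 21 × x = 13 × 24
21x = 312
x = 312 / 21
= 14.86

14.86


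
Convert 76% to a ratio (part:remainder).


76% means 76 parts out of 100; remainder = 24
Part : remainder = 76:24
GCD = 4
= 19:6

19:6


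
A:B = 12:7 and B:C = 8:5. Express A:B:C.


Match B: multiply A:B by 8 → 96:56
Multiply B:C by 7 → 56:35
Combined: 96:56:35
GCD = 1
= 96:56:35

96:56:35


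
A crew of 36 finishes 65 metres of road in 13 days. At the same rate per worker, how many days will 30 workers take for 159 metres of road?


Days ∝ work / workers, so d₂ = d₁ × (m₁/m₂) × (w₂/w₁)
Workers factor (inverse): 36/30 = 1.2000
Work factor (direct): 159/65 ≈ 2.4462
d₂ = 13 × 36/30 × 159/65 = (13 × 36 × 159) / (30 × 65) = 74412/1950
= 38.16 days

38.16 days


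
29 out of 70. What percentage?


Percentage = (part / whole) × 100
= (29 / 70) × 100
≈ 41.43%

41.43%


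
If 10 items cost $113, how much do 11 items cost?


Direct proportion: y/x = constant
k = 113/10 = 11.3000
y₂ = k × 11 = 113 × 11 / 10 = 1243/10
= 124.30

124.30


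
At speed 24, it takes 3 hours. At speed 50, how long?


Inverse proportion: x × y = constant
k = 24 × 3 = 72
y₂ = k / 50 = 72 / 50
= 1.44

1.44


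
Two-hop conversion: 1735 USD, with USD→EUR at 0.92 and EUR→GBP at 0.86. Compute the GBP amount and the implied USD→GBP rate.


Step 1: 1735 USD × 0.92 = 1596.20 EUR
Step 2: 1596.20 EUR × 0.86 = 1372.73 GBP
Implied rate USD→GBP = 0.92 × 0.86 = 0.7912
= 1372.73 GBP; implied rate 0.7912 GBP/USD

1372.73 GBP; implied rate 0.7912 GBP/USD


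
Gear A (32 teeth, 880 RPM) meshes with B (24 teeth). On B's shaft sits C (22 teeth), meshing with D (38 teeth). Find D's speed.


Stage 1: RPM_B = RPM_A × t_A/t_B = 880 × 32/24 = 28160/24 ≈ 1173.33
B and C share a shaft → RPM_C = RPM_B
Stage 2: RPM_D = RPM_C × t_C/t_D = RPM_A × (t_A×t_C)/(t_B×t_D)
Overall ratio = (32×22)/(24×38) = 704/912
RPM_D = 880 × 704/912 = 619520/912
≈ 679.30 RPM

679.30 RPM


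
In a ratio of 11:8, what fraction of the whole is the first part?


Total parts = 11 + 8 = 19
First part: 11/19 = 11/19
= 11/19

11/19


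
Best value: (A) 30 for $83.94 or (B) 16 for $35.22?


Deal A: $83.94/30 = $2.7980/unit
Deal B: $35.22/16 = $2.2013/unit
B is cheaper per unit
= Deal B

Deal B


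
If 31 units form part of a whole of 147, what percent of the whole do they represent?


Percentage = (part / whole) × 100
= (31 / 147) × 100
≈ 21.09%

21.09%


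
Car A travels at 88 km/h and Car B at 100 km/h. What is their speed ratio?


Ratio = 88:100
GCD = 4
Simplified = 22:25
Time ratio (same distance) = 25:22
Speed ratio = 22:25

22:25


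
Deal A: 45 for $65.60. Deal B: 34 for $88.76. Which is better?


Deal A: $65.60/45 = $1.4578/unit
Deal B: $88.76/34 = $2.6106/unit
A is cheaper per unit
= Deal A

Deal A


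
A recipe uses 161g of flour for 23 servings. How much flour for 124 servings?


Direct proportion: y/x = constant
k = 161/23 = 7.0000
y₂ = k × 124 = 161 × 124 / 23 = 19964/23
= 868.00

868.00


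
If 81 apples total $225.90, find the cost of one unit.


Unit rate = total / quantity
= 225.90 / 81
= $2.79 per unit

$2.79 per unit


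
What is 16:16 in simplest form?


GCD(16, 16) = 16
16/16 : 16/16
= 1:1

1:1


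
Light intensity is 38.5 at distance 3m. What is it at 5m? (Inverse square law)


I₁d₁² = I₂d₂²
I₂ = I₁ × (d₁/d₂)²
= 38.5 × (3/5)²
= 38.5 × 9/25
= 346.5/25
= 13.8600

13.8600


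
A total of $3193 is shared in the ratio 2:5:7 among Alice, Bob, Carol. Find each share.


Total parts = 2 + 5 + 7 = 14
Alice: 3193 × 2/14 = 456.14
Bob: 3193 × 5/14 = 1140.36
Carol: 3193 × 7/14 = 1596.50
= Alice: $456.14, Bob: $1140.36, Carol: $1596.50

Alice: $456.14, Bob: $1140.36, Carol: $1596.50


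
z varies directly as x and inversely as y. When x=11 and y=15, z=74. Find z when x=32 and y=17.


z = k·x/y
Solve for k using the known point: k = z·y/x = 74×15/11 = 1110/11 ≈ 100.9091
Now evaluate at x=32, y=17:
z = k × 32 / 17 = (1110 × 32) / (11 × 17) = 35520/187
≈ 189.9465

189.9465


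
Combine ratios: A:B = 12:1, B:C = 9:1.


Match B: multiply A:B by 9 → 108:9
Multiply B:C by 1 → 9:1
Combined: 108:9:1
GCD = 1
= 108:9:1

108:9:1


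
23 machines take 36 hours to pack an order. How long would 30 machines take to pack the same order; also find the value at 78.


Inverse proportion: x × y = constant
k = 23 × 36 = 828
At x=30: k/30 = 27.60
At x=78: k/78 = 10.62
= 27.60 and 10.62

27.60 and 10.62


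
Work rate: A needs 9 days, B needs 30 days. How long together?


Rate of A = 1/9 per day
Rate of B = 1/30 per day
Combined rate = 1/9 + 1/30 = 39/270 ≈ 0.1444 per day
Days = 1 / combined rate = 270/39
≈ 6.92 days

6.92 days


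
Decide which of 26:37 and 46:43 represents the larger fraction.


26/37 = 0.7027
46/43 = 1.0698
0.7027 < 1.0698, so 26:37 is less
= 46:43

46:43


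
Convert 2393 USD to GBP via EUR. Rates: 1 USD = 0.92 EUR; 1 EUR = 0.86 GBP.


Step 1: 2393 USD × 0.92 = 2201.56 EUR
Step 2: 2201.56 EUR × 0.86 = 1893.34 GBP
Implied rate USD→GBP = 0.92 × 0.86 = 0.7912
= 1893.34 GBP

1893.34 GBP


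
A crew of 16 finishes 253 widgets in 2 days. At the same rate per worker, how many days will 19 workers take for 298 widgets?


Days ∝ work / workers, so d₂ = d₁ × (m₁/m₂) × (w₂/w₁)
Workers factor (inverse): 16/19 ≈ 0.8421
Work factor (direct): 298/253 ≈ 1.1779
d₂ = 2 × 16/19 × 298/253 = (2 × 16 × 298) / (19 × 253) = 9536/4807
≈ 1.98 days

1.98 days


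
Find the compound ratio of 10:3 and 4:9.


Compound ratio = (10×4) : (3×9)
= 40:27
GCD = 1
= 40:27

40:27


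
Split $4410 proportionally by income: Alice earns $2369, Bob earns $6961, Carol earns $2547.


Total income = 2369 + 6961 + 2547 = $11877
Alice: $4410 × 2369/11877 = $879.62
Bob: $4410 × 6961/11877 = $2584.66
Carol: $4410 × 2547/11877 = $945.72
= Alice: $879.62, Bob: $2584.66, Carol: $945.72

Alice: $879.62, Bob: $2584.66, Carol: $945.72
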